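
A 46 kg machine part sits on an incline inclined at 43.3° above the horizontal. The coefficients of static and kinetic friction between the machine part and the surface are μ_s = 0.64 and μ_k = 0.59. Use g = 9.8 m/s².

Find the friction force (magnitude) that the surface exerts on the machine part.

f ≈ 194 N (up the incline)

The normal reaction is N = m g cos θ = 328.1 N.
For equilibrium along the incline, friction must balance the weight component: f = m g sin θ = 309.2 N up the slope.
Static friction can supply at most μ_s N = 210 N.
Since |309.2| > 210 N, static friction cannot hold it; the machine part slides down the incline and kinetic friction applies: f = μ_k N = 0.59 × 328.1 = 194 N.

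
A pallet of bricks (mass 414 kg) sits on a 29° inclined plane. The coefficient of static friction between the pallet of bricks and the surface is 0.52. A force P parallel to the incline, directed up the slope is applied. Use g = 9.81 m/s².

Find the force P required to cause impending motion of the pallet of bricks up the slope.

P ≈ 3820 N

At impending motion up the slope, friction acts down-slope at its limit: f = μ_s N.
P is parallel to the surface, so N = m g cos θ = 3550 N.
Along the incline: P = m g sin θ + μ_s N = 1970 + 0.52×3550 = 3820 N.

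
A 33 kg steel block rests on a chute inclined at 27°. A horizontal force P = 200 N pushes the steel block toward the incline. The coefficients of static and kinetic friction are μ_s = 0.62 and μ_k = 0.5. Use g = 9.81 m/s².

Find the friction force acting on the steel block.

Resolve perpendicular to the incline: N = m g cos θ + P sin θ = 33×9.81×cos 27° + 200×sin 27° = 379.2 N.
Parallel to the incline: P cos θ − m g sin θ = 178.2 − 147 = 31.23 N; the friction needed to balance this is 31.23 N acting down the slope.
The limit of static friction is μ_s N = 235.1 N.
|f_req| = 31.23 ≤ 235.1 N → the steel block is in equilibrium; friction equals the required value.

f ≈ 31.2 N (down the incline)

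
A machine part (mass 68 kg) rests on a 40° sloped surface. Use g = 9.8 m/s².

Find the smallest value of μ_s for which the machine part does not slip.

μ_s,min ≈ 0.839

At the slip threshold m g sin θ = μ_s m g cos θ, so μ_s,min = tan θ.
μ_s,min = tan 40° = 0.839.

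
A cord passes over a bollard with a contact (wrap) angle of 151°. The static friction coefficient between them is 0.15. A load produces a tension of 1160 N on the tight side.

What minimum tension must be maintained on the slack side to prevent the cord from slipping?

Capstan equation at impending slip: T_tight/T_slack = e^{μβ}.
β = 151° = 2.635 rad; e^{μβ} = e^{0.15×2.635} = 1.485.
T_slack = T_tight / e^{μβ} = 1160 / 1.485 = 781 N.

T_min ≈ 781 N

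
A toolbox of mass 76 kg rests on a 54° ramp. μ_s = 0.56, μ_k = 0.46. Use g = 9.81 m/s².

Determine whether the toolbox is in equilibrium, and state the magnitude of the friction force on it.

f ≈ 202 N

N = m g cos θ = 438 N.
Down-slope weight component: m g sin θ = 603 N.
μ_s N = 245 N.
603 > 245 N, so it slides; kinetic friction f = μ_k N = 0.46×438 = 202 N.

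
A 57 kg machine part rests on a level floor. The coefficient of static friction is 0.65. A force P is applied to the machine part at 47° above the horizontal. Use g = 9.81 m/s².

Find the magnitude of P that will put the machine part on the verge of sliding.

P ≈ 314 N

N = m g − P sin α (the pull lifts the machine part).
At impending slip, P cos α = μ_s N = μ_s (m g − P sin α).
Solving: P (cos α + μ_s sin α) = μ_s m g → P = 0.65×559/(cos 47° + 0.65 sin 47°) = 363/1.157 = 314 N.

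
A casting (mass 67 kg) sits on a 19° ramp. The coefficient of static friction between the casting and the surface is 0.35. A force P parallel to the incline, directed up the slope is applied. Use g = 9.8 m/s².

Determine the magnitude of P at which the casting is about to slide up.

P ≈ 431 N

At impending motion up the slope, friction acts down-slope at its limit: f = μ_s N.
P is parallel to the surface, so N = m g cos θ = 621 N.
Along the incline: P = m g sin θ + μ_s N = 214 + 0.35×621 = 431 N.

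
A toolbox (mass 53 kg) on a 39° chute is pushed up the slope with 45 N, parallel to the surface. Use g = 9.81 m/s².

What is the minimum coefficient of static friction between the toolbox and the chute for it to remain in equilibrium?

N = m g cos θ = 404.1 N.
Friction must make up the shortfall along the incline: f = m g sin θ − P = 327.2 − 45 = 282.2 N.
At the threshold f = μ_s N, so μ_s,min = 282.2/404.1 = 0.698.

μ_s,min ≈ 0.698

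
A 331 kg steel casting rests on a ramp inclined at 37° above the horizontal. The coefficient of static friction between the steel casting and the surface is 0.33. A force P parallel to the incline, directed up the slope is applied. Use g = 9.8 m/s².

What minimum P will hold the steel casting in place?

The steel casting tends to slide down (tan θ > μ_s), so at the point of impending slip friction acts up-slope at its limit: f = μ_s N.
P is parallel to the surface, so N = m g cos θ = 2590 N.
Along the incline: P + μ_s N = m g sin θ, so P = 1950 − 0.33×2590 = 1100 N.

P_min ≈ 1100 N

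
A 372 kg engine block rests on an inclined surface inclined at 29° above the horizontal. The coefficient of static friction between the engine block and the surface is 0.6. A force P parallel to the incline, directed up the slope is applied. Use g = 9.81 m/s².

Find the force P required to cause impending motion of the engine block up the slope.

At impending motion up the slope, friction acts down-slope at its limit: f = μ_s N.
P is parallel to the surface, so N = m g cos θ = 3190 N.
Along the incline: P = m g sin θ + μ_s N = 1770 + 0.6×3190 = 3680 N.

P ≈ 3680 N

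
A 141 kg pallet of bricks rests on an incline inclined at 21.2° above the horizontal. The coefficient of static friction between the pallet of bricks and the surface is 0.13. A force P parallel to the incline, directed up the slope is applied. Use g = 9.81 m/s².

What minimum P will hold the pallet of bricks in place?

P_min ≈ 333 N

The pallet of bricks tends to slide down (tan θ > μ_s), so at the point of impending slip friction acts up-slope at its limit: f = μ_s N.
P is parallel to the surface, so N = m g cos θ = 1290 N.
Along the incline: P + μ_s N = m g sin θ, so P = 500 − 0.13×1290 = 333 N.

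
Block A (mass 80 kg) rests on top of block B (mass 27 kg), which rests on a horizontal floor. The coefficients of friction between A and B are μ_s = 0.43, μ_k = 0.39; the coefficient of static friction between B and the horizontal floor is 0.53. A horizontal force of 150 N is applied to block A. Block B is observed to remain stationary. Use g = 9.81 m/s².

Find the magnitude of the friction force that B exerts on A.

Between the blocks, N₁ = m_A g = 784.8 N.
Maximum static friction on A from B: μ_s N₁ = 0.43×784.8 = 337.5 N.
Since P = 150 N ≤ 337.5 N, A does not slip on B; friction on A equals P = 150 N.
By Newton's third law B feels 150 N forward from A. With B stationary, the floor's static friction on B balances it: f₂ = 150 N (well within μ_s(m_A+m_B)g = 556.3 N).

f ≈ 150 N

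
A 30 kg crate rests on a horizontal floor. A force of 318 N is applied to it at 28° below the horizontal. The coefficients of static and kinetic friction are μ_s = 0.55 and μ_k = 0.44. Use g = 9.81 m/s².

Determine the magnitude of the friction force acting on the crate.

Vertical equilibrium gives N = m g + P sin α = 443.6 N.
Horizontally, friction must balance P cos α = 280.8 N.
μ_s N = 0.55 × 443.6 = 244 N.
280.8 > 244 N → the crate slides; f = μ_k N = 0.44×443.6 = 195 N.

f ≈ 195 N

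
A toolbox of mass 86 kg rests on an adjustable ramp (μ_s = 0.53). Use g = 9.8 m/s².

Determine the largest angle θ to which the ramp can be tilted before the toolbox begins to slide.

θ_max ≈ 27.9°

At the slip threshold, m g sin θ = μ_s · m g cos θ, so tan θ = μ_s.
θ_max = arctan(0.53) = 27.9°.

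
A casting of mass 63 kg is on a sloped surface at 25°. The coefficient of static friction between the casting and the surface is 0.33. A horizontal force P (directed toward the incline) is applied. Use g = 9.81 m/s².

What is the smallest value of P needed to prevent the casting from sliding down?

P_min ≈ 73 N

The casting tends to slide down (tan θ > μ_s), so at the point of impending slip friction acts up-slope at its limit: f = μ_s N.
Perpendicular to the incline: N = m g cos θ + P sin θ.
Along the incline: P cos θ + μ_s N = m g sin θ, i.e. P cos θ + μ_s (m g cos θ + P sin θ) = m g sin θ.
Solving, P (cos θ + μ_s sin θ) = m g (sin θ − μ_s cos θ), so P = 618×0.1235/1.046 = 73 N.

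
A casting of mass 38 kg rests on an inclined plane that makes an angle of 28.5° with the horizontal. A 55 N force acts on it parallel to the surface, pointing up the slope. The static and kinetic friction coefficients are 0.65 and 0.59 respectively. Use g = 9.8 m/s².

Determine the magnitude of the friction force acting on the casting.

Normal force: N = m g cos θ = 38 × 9.8 × cos 28.5° = 327.3 N.
The friction needed for equilibrium is m g sin θ − P = 177.7 − 55 = 122.7 N, measured positive up-slope.
Maximum static friction available: μ_s N = 0.65 × 327.3 = 212.7 N.
Since |122.7| ≤ 212.7 N, the casting remains in static equilibrium and friction takes exactly the required value.

f ≈ 123 N (up the incline)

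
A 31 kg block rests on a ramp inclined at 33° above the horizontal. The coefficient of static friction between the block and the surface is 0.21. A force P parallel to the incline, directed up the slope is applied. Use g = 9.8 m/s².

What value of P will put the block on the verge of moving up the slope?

P ≈ 219 N

At impending motion up the slope, friction acts down-slope at its limit: f = μ_s N.
P is parallel to the surface, so N = m g cos θ = 255 N.
Along the incline: P = m g sin θ + μ_s N = 165 + 0.21×255 = 219 N.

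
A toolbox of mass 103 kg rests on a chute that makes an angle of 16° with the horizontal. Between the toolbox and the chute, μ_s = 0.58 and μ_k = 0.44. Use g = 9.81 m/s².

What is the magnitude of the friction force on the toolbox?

f ≈ 279 N (up the incline)

The normal reaction is N = m g cos θ = 971.3 N.
For equilibrium along the incline, friction must balance the weight component: f = m g sin θ = 278.5 N up the slope.
Static friction can supply at most μ_s N = 563.3 N.
Since |278.5| ≤ 563.3 N, the toolbox remains in static equilibrium and friction takes exactly the required value.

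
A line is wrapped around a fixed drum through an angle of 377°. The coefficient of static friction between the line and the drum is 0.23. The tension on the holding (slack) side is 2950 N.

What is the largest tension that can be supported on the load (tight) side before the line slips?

At impending slip the capstan equation gives T₂/T₁ = e^{μβ} with β in radians.
β = 377° × π/180 = 6.58 rad.
e^{μβ} = e^{0.23×6.58} = 4.542.
T₂ = T₁ · e^{μβ} = 2950 × 4.542 = 13400 N.

T_max ≈ 13400 N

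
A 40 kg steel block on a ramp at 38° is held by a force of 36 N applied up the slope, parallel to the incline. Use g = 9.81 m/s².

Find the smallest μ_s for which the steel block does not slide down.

μ_s,min ≈ 0.665

N = m g cos θ = 309.2 N.
Friction must make up the shortfall along the incline: f = m g sin θ − P = 241.6 − 36 = 205.6 N.
At the threshold f = μ_s N, so μ_s,min = 205.6/309.2 = 0.665.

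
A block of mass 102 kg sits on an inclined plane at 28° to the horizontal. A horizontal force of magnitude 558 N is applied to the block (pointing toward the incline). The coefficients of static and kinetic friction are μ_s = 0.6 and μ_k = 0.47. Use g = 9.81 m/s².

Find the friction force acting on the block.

Resolve perpendicular to the incline: N = m g cos θ + P sin θ = 102×9.81×cos 28° + 558×sin 28° = 1145 N.
Along the incline, the net driving force (taking up-slope positive) is P cos θ − m g sin θ = 492.7 − 469.8 = 22.92 N, so equilibrium requires friction f = -22.92 N (down-slope).
Maximum static friction: μ_s N = 0.6 × 1145 = 687.3 N.
Since 22.92 N is within the 687.3 N limit, the block stays put and friction is exactly 22.9 N.

f ≈ 22.9 N (down the incline)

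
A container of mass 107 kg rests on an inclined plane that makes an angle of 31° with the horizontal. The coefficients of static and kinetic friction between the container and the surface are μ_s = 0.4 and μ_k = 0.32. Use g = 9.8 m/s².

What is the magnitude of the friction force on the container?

Normal force: N = m g cos θ = 107 × 9.8 × cos 31° = 898.8 N.
For equilibrium along the incline, friction must balance the weight component: f = m g sin θ = 540.1 N up the slope.
The static-friction ceiling is μ_s N = 0.4 × 898.8 = 359.5 N.
Since |540.1| > 359.5 N, static friction cannot hold it; the container slides down the incline and kinetic friction applies: f = μ_k N = 0.32 × 898.8 = 288 N.

f ≈ 288 N (up the incline)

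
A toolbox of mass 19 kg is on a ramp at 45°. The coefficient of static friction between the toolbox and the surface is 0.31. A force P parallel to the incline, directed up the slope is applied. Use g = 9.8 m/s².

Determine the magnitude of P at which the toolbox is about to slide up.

At impending motion up the slope, friction acts down-slope at its limit: f = μ_s N.
P is parallel to the surface, so N = m g cos θ = 132 N.
Along the incline: P = m g sin θ + μ_s N = 132 + 0.31×132 = 172 N.

P ≈ 172 N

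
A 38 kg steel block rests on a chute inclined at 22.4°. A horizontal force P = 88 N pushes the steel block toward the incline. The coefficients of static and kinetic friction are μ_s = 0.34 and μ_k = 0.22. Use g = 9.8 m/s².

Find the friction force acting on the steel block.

f ≈ 60.6 N (up the incline)

The horizontal push has a component P sin θ into the surface, so N = m g cos θ + P sin θ = 344.3 + 33.53 = 377.8 N.
Along the incline, the net driving force (taking up-slope positive) is P cos θ − m g sin θ = 81.36 − 141.9 = -60.55 N, so equilibrium requires friction f = 60.55 N (up-slope).
The limit of static friction is μ_s N = 128.5 N.
|f_req| = 60.55 ≤ 128.5 N → the steel block is in equilibrium; friction equals the required value.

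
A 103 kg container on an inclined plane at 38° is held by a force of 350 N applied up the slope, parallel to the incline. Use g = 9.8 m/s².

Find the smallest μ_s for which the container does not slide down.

N = m g cos θ = 795.4 N.
Friction must make up the shortfall along the incline: f = m g sin θ − P = 621.4 − 350 = 271.4 N.
At the threshold f = μ_s N, so μ_s,min = 271.4/795.4 = 0.341.

μ_s,min ≈ 0.341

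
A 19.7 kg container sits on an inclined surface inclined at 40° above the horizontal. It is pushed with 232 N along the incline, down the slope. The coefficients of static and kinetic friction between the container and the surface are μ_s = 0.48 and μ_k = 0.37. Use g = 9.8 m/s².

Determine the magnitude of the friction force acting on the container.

The normal reaction is N = m g cos θ = 147.9 N.
For equilibrium along the incline the friction force must supply f = m g sin θ + P = 124.1 + 232 = 356.1 N (positive meaning up-slope).
The static-friction ceiling is μ_s N = 0.48 × 147.9 = 70.99 N.
Since |356.1| > 70.99 N, static friction cannot hold it; the container slides down the incline and kinetic friction applies: f = μ_k N = 0.37 × 147.9 = 54.7 N.

f ≈ 54.7 N (up the incline)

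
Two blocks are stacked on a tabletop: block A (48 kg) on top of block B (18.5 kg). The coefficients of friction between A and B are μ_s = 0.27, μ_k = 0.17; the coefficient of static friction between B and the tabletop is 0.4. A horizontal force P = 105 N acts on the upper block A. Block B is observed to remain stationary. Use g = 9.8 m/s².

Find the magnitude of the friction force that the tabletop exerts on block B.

f ≈ 105 N

Between the blocks, N₁ = m_A g = 470.4 N.
Maximum static friction on A from B: μ_s N₁ = 0.27×470.4 = 127 N.
P = 105 N is within that limit, so A and B move together (both at rest); the A–B friction is simply f₁ = P = 105 N.
B experiences an equal 105 N forward from A (third law). B is in equilibrium, so the floor supplies f₂ = 105 N of static friction (limit μ_s(m_A+m_B)g = 260.7 N, not exceeded).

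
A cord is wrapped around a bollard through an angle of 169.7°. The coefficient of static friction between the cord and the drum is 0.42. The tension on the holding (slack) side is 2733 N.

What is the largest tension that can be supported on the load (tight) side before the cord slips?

At impending slip the capstan equation gives T₂/T₁ = e^{μβ} with β in radians.
β = 169.7° × π/180 = 2.962 rad.
e^{μβ} = e^{0.42×2.962} = 3.469.
T₂ = T₁ · e^{μβ} = 2733 × 3.469 = 9480 N.

T_max ≈ 9480 N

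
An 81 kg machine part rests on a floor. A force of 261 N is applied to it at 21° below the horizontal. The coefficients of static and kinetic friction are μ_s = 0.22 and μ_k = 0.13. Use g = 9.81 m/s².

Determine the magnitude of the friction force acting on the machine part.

f ≈ 115 N

N = m g + P sin α = 794.6 + 261×sin 21° = 888.1 N.
Horizontally, friction must balance P cos α = 243.7 N.
μ_s N = 0.22 × 888.1 = 195.4 N.
The required friction exceeds μ_s N, so the machine part moves and f = μ_k N = 115 N.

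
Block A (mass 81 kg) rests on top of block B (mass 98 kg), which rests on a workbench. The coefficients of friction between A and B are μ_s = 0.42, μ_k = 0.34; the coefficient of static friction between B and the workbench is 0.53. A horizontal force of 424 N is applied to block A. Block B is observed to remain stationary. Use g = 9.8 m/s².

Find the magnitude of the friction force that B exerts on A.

Normal force at the A–B interface: N₁ = m_A g = 793.8 N.
So the A–B interface can sustain at most μ_s N₁ = 333.4 N of static friction.
Since P = 424 N > 333.4 N, A slides on B; the A–B friction is kinetic: f₁ = μ_k N₁ = 0.34×793.8 = 270 N.
By Newton's third law B feels 270 N forward from A. With B stationary, the floor's static friction on B balances it: f₂ = 270 N (well within μ_s(m_A+m_B)g = 929.7 N).

f ≈ 270 N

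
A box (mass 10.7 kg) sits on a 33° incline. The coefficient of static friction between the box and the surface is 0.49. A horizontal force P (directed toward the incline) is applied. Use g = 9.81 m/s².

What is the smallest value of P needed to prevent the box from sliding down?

P_min ≈ 12.7 N

The box tends to slide down (tan θ > μ_s), so at the point of impending slip friction acts up-slope at its limit: f = μ_s N.
Perpendicular to the incline: N = m g cos θ + P sin θ.
Along the incline: P cos θ + μ_s N = m g sin θ, i.e. P cos θ + μ_s (m g cos θ + P sin θ) = m g sin θ.
Solving, P (cos θ + μ_s sin θ) = m g (sin θ − μ_s cos θ), so P = 105×0.1337/1.106 = 12.7 N.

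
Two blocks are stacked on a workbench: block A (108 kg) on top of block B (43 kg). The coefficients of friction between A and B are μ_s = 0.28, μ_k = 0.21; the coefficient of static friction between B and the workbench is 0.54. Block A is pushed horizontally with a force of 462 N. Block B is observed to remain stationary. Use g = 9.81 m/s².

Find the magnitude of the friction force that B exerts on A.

f ≈ 222 N

Normal force at the A–B interface: N₁ = m_A g = 1059 N.
So the A–B interface can sustain at most μ_s N₁ = 296.7 N of static friction.
P = 462 N exceeds that limit, so A slips over B and the interface friction becomes kinetic: f₁ = μ_k N₁ = 0.21×1059 = 222 N.
By Newton's third law B feels 222 N forward from A. With B stationary, the floor's static friction on B balances it: f₂ = 222 N (well within μ_s(m_A+m_B)g = 799.9 N).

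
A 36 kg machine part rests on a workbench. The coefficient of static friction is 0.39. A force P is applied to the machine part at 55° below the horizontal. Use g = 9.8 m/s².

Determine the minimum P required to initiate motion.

P ≈ 541 N

N = m g + P sin α (the push presses the machine part into the workbench).
At impending slip, P cos α = μ_s N = μ_s (m g + P sin α).
Solving: P (cos α − μ_s sin α) = μ_s m g → P = 0.39×353/(cos 55° − 0.39 sin 55°) = 138/0.2541 = 541 N.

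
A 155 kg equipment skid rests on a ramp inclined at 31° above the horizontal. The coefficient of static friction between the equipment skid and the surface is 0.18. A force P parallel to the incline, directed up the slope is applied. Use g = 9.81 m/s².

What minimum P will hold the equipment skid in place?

The equipment skid tends to slide down (tan θ > μ_s), so at the point of impending slip friction acts up-slope at its limit: f = μ_s N.
P is parallel to the surface, so N = m g cos θ = 1300 N.
Along the incline: P + μ_s N = m g sin θ, so P = 783 − 0.18×1300 = 549 N.

P_min ≈ 549 N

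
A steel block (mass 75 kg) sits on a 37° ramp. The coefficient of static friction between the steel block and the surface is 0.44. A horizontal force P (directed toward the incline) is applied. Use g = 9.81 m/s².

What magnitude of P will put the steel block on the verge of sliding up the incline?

At impending motion up the slope, friction acts down-slope at its limit: f = μ_s N.
Perpendicular to the incline: N = m g cos θ + P sin θ.
Along the incline: P cos θ = m g sin θ + μ_s N = m g sin θ + μ_s (m g cos θ + P sin θ).
Solving, P (cos θ − μ_s sin θ) = m g (sin θ + μ_s cos θ), so P = 75×9.81×(sin 37° + 0.44 cos 37°)/(cos 37° − 0.44 sin 37°) = 736×0.9532/0.5338 = 1310 N.

P ≈ 1310 N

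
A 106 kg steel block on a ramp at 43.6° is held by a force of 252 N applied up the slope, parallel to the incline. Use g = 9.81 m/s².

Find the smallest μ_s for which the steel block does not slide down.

μ_s,min ≈ 0.618

N = m g cos θ = 753 N.
Friction must make up the shortfall along the incline: f = m g sin θ − P = 717.1 − 252 = 465.1 N.
At the threshold f = μ_s N, so μ_s,min = 465.1/753 = 0.618.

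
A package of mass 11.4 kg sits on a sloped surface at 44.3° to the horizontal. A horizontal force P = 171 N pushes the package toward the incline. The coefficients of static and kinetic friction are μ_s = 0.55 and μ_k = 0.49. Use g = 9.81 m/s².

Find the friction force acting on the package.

f ≈ 44.3 N (down the incline)

Resolve perpendicular to the incline: N = m g cos θ + P sin θ = 11.4×9.81×cos 44.3° + 171×sin 44.3° = 199.5 N.
Parallel to the incline: P cos θ − m g sin θ = 122.4 − 78.11 = 44.28 N; the friction needed to balance this is 44.28 N acting down the slope.
The limit of static friction is μ_s N = 109.7 N.
Since 44.28 N is within the 109.7 N limit, the package stays put and friction is exactly 44.3 N.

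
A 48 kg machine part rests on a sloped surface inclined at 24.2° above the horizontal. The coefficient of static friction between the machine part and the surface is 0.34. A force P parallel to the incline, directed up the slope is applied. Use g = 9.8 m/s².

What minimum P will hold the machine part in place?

The machine part tends to slide down (tan θ > μ_s), so at the point of impending slip friction acts up-slope at its limit: f = μ_s N.
P is parallel to the surface, so N = m g cos θ = 429 N.
Along the incline: P + μ_s N = m g sin θ, so P = 193 − 0.34×429 = 46.9 N.

P_min ≈ 46.9 N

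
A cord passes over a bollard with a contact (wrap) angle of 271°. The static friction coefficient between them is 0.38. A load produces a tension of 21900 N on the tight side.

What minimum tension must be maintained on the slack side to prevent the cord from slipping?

Capstan equation at impending slip: T_tight/T_slack = e^{μβ}.
β = 271° = 4.73 rad; e^{μβ} = e^{0.38×4.73} = 6.034.
T_slack = T_tight / e^{μβ} = 21900 / 6.034 = 3630 N.

T_min ≈ 3630 N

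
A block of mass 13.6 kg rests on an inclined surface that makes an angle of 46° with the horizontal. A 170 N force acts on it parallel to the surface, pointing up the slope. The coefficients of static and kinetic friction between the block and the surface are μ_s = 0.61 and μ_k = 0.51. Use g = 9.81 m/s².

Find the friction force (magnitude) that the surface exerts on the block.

Perpendicular to the surface, N = m g cos θ = 13.6·9.81·cos 46° = 92.68 N.
The friction needed for equilibrium is m g sin θ − P = 95.97 − 170 = -74.03 N, measured positive up-slope.
The static-friction ceiling is μ_s N = 0.61 × 92.68 = 56.53 N.
Since |-74.03| > 56.53 N, static friction cannot hold it; the block slides up the incline and kinetic friction applies: f = μ_k N = 0.51 × 92.68 = 47.3 N.

f ≈ 47.3 N (down the incline)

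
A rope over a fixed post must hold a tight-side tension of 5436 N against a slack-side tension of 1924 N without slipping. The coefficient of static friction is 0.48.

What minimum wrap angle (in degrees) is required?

β_min ≈ 124°

T₂/T₁ = e^{μβ} → β = ln(T₂/T₁)/μ.
β = ln(5436/1924)/0.48 = 1.039/0.48 = 2.164 rad.
In degrees: β = 2.164 × 180/π = 124°.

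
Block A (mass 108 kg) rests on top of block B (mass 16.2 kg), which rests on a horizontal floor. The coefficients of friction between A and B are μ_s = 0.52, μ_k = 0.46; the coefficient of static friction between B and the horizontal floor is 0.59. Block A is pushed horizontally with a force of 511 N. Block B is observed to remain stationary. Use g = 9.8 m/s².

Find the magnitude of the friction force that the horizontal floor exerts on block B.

f ≈ 511 N

Between the blocks, N₁ = m_A g = 1058 N.
Maximum static friction on A from B: μ_s N₁ = 0.52×1058 = 550.4 N.
P = 511 N is within that limit, so A and B move together (both at rest); the A–B friction is simply f₁ = P = 511 N.
B experiences an equal 511 N forward from A (third law). B is in equilibrium, so the floor supplies f₂ = 511 N of static friction (limit μ_s(m_A+m_B)g = 718.1 N, not exceeded).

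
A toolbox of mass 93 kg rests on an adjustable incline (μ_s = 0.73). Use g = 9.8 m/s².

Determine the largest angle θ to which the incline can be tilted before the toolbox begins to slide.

θ_max ≈ 36.1°

At the slip threshold, m g sin θ = μ_s · m g cos θ, so tan θ = μ_s.
θ_max = arctan(0.73) = 36.1°.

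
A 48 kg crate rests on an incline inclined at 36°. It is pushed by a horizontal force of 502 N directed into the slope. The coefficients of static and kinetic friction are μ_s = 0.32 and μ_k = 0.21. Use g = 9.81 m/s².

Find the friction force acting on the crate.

f ≈ 129 N (down the incline)

The horizontal push has a component P sin θ into the surface, so N = m g cos θ + P sin θ = 380.9 + 295.1 = 676 N.
Along the incline, the net driving force (taking up-slope positive) is P cos θ − m g sin θ = 406.1 − 276.8 = 129.4 N, so equilibrium requires friction f = -129.4 N (down-slope).
The limit of static friction is μ_s N = 216.3 N.
Since 129.4 N is within the 216.3 N limit, the crate stays put and friction is exactly 129 N.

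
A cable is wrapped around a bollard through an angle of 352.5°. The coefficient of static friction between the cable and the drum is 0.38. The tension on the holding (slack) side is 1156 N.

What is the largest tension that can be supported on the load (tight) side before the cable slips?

At impending slip the capstan equation gives T₂/T₁ = e^{μβ} with β in radians.
β = 352.5° × π/180 = 6.152 rad.
e^{μβ} = e^{0.38×6.152} = 10.36.
T₂ = T₁ · e^{μβ} = 1156 × 10.36 = 12000 N.

T_max ≈ 12000 N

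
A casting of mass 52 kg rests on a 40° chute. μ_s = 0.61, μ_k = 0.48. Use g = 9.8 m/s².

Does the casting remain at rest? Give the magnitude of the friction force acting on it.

f ≈ 187 N

N = m g cos θ = 390 N.
Down-slope weight component: m g sin θ = 328 N.
μ_s N = 238 N.
328 > 238 N, so it slides; kinetic friction f = μ_k N = 0.48×390 = 187 N.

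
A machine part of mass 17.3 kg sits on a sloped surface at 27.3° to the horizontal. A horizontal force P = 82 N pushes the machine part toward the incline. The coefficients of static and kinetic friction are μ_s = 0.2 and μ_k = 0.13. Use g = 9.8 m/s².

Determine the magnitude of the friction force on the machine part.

f ≈ 4.89 N (up the incline)

Resolve perpendicular to the incline: N = m g cos θ + P sin θ = 17.3×9.8×cos 27.3° + 82×sin 27.3° = 188.3 N.
Along the incline, the net driving force (taking up-slope positive) is P cos θ − m g sin θ = 72.87 − 77.76 = -4.893 N, so equilibrium requires friction f = 4.893 N (up-slope).
The limit of static friction is μ_s N = 37.65 N.
Since 4.893 N is within the 37.65 N limit, the machine part stays put and friction is exactly 4.89 N.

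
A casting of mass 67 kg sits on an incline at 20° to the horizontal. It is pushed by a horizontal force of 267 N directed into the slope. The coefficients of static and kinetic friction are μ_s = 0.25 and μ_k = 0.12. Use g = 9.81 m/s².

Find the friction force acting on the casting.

f ≈ 26.1 N (down the incline)

The horizontal push has a component P sin θ into the surface, so N = m g cos θ + P sin θ = 617.6 + 91.32 = 709 N.
Along the incline, the net driving force (taking up-slope positive) is P cos θ − m g sin θ = 250.9 − 224.8 = 26.1 N, so equilibrium requires friction f = -26.1 N (down-slope).
The limit of static friction is μ_s N = 177.2 N.
|f_req| = 26.1 ≤ 177.2 N → the casting is in equilibrium; friction equals the required value.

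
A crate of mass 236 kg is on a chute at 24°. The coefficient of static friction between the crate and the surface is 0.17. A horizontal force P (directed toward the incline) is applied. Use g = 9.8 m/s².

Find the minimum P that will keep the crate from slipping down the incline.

P_min ≈ 592 N

The crate tends to slide down (tan θ > μ_s), so at the point of impending slip friction acts up-slope at its limit: f = μ_s N.
Perpendicular to the incline: N = m g cos θ + P sin θ.
Along the incline: P cos θ + μ_s N = m g sin θ, i.e. P cos θ + μ_s (m g cos θ + P sin θ) = m g sin θ.
Solving, P (cos θ + μ_s sin θ) = m g (sin θ − μ_s cos θ), so P = 2310×0.2514/0.9827 = 592 N.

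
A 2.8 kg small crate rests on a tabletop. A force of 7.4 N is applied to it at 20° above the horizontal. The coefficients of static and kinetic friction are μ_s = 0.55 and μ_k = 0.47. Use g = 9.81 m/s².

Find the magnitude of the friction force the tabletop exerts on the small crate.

f ≈ 6.95 N

N = m g − P sin α = 27.47 − 7.4×sin 20° = 24.94 N.
Horizontally, friction must balance P cos α = 6.954 N.
μ_s N = 0.55 × 24.94 = 13.72 N.
6.954 ≤ 13.72 N → static; friction equals the required 6.95 N.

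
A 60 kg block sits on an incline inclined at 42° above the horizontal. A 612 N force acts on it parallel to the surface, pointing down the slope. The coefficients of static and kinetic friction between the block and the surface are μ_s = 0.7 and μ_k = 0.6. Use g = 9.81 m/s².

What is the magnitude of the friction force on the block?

f ≈ 262 N (up the incline)

Normal force: N = m g cos θ = 60 × 9.81 × cos 42° = 437.4 N.
Parallel to the incline, ΣF = 0 gives f = m g sin θ + P = 393.9 + 612 = 1006 N (up-slope positive).
Static friction can supply at most μ_s N = 306.2 N.
Since |1006| > 306.2 N, static friction cannot hold it; the block slides down the incline and kinetic friction applies: f = μ_k N = 0.6 × 437.4 = 262 N.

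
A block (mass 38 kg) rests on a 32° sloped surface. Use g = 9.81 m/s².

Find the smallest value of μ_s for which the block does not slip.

μ_s,min ≈ 0.625

At the slip threshold m g sin θ = μ_s m g cos θ, so μ_s,min = tan θ.
μ_s,min = tan 32° = 0.625.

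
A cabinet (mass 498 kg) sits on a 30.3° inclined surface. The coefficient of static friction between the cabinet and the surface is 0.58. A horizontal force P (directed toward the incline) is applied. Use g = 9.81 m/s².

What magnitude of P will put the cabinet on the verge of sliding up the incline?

At impending motion up the slope, friction acts down-slope at its limit: f = μ_s N.
Perpendicular to the incline: N = m g cos θ + P sin θ.
Along the incline: P cos θ = m g sin θ + μ_s N = m g sin θ + μ_s (m g cos θ + P sin θ).
Solving, P (cos θ − μ_s sin θ) = m g (sin θ + μ_s cos θ), so P = 498×9.81×(sin 30.3° + 0.58 cos 30.3°)/(cos 30.3° − 0.58 sin 30.3°) = 4890×1.005/0.5708 = 8600 N.

P ≈ 8600 N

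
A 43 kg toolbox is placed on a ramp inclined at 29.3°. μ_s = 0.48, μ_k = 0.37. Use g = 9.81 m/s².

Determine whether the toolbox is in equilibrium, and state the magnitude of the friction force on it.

N = m g cos θ = 368 N.
Down-slope weight component: m g sin θ = 206 N.
μ_s N = 177 N.
206 > 177 N, so it slides; kinetic friction f = μ_k N = 0.37×368 = 136 N.

f ≈ 136 N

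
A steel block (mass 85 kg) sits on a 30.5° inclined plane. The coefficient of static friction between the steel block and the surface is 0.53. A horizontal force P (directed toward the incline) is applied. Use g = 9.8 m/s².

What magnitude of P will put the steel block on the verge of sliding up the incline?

P ≈ 1360 N

At impending motion up the slope, friction acts down-slope at its limit: f = μ_s N.
Perpendicular to the incline: N = m g cos θ + P sin θ.
Along the incline: P cos θ = m g sin θ + μ_s N = m g sin θ + μ_s (m g cos θ + P sin θ).
Solving, P (cos θ − μ_s sin θ) = m g (sin θ + μ_s cos θ), so P = 85×9.8×(sin 30.5° + 0.53 cos 30.5°)/(cos 30.5° − 0.53 sin 30.5°) = 833×0.9642/0.5926 = 1360 N.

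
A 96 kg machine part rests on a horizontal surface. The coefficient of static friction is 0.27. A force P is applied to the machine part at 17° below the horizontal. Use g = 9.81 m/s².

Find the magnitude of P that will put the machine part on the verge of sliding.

P ≈ 290 N

N = m g + P sin α (the push presses the machine part into the horizontal surface).
At impending slip, P cos α = μ_s N = μ_s (m g + P sin α).
Solving: P (cos α − μ_s sin α) = μ_s m g → P = 0.27×942/(cos 17° − 0.27 sin 17°) = 254/0.8774 = 290 N.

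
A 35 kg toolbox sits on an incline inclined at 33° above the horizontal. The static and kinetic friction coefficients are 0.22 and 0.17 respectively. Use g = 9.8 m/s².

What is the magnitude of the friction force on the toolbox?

Perpendicular to the surface, N = m g cos θ = 35·9.8·cos 33° = 287.7 N.
For equilibrium along the incline, friction must balance the weight component: f = m g sin θ = 186.8 N up the slope.
Maximum static friction available: μ_s N = 0.22 × 287.7 = 63.29 N.
Since |186.8| > 63.29 N, static friction cannot hold it; the toolbox slides down the incline and kinetic friction applies: f = μ_k N = 0.17 × 287.7 = 48.9 N.

f ≈ 48.9 N (up the incline)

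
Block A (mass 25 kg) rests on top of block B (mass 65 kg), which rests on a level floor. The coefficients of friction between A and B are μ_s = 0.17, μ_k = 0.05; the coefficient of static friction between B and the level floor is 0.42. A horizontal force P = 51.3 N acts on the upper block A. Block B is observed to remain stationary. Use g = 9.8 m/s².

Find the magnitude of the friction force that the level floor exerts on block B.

Normal force at the A–B interface: N₁ = m_A g = 245 N.
Maximum static friction on A from B: μ_s N₁ = 0.17×245 = 41.65 N.
Since P = 51.3 N > 41.65 N, A slides on B; the A–B friction is kinetic: f₁ = μ_k N₁ = 0.05×245 = 12.3 N.
By Newton's third law B feels 12.3 N forward from A. With B stationary, the floor's static friction on B balances it: f₂ = 12.3 N (well within μ_s(m_A+m_B)g = 370.4 N).

f ≈ 12.3 N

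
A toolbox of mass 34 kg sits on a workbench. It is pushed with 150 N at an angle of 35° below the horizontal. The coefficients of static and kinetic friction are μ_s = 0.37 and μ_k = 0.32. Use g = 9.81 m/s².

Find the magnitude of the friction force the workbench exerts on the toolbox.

f ≈ 123 N

Vertical equilibrium gives N = m g + P sin α = 419.6 N.
Horizontally, friction must balance P cos α = 122.9 N.
μ_s N = 0.37 × 419.6 = 155.2 N.
122.9 ≤ 155.2 N → static; friction equals the required 123 N.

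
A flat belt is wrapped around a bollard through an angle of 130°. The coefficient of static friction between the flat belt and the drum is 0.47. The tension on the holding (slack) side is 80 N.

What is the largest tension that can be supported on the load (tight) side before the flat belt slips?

At impending slip the capstan equation gives T₂/T₁ = e^{μβ} with β in radians.
β = 130° × π/180 = 2.269 rad.
e^{μβ} = e^{0.47×2.269} = 2.905.
T₂ = T₁ · e^{μβ} = 80 × 2.905 = 232 N.

T_max ≈ 232 N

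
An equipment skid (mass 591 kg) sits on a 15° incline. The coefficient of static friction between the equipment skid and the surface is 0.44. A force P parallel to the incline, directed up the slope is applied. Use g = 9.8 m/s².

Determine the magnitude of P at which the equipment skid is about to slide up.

At impending motion up the slope, friction acts down-slope at its limit: f = μ_s N.
P is parallel to the surface, so N = m g cos θ = 5590 N.
Along the incline: P = m g sin θ + μ_s N = 1500 + 0.44×5590 = 3960 N.

P ≈ 3960 N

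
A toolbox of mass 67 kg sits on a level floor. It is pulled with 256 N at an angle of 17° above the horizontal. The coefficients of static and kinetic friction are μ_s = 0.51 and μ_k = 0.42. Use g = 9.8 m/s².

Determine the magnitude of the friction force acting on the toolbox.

f ≈ 245 N

Vertical equilibrium gives N = m g − P sin α = 581.8 N.
Horizontally, friction must balance P cos α = 244.8 N.
The static-friction limit is μ_s N = 296.7 N.
244.8 ≤ 296.7 N → static; friction equals the required 245 N.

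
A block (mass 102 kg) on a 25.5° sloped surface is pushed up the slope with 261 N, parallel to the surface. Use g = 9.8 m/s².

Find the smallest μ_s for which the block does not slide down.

N = m g cos θ = 902.2 N.
Friction must make up the shortfall along the incline: f = m g sin θ − P = 430.3 − 261 = 169.3 N.
At the threshold f = μ_s N, so μ_s,min = 169.3/902.2 = 0.188.

μ_s,min ≈ 0.188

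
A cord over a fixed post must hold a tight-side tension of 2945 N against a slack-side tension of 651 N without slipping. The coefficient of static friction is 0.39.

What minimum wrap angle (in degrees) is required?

T₂/T₁ = e^{μβ} → β = ln(T₂/T₁)/μ.
β = ln(2945/651)/0.39 = 1.509/0.39 = 3.87 rad.
In degrees: β = 3.87 × 180/π = 222°.

β_min ≈ 222°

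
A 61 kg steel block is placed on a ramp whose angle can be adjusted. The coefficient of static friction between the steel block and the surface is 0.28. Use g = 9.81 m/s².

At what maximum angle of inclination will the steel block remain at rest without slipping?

θ_max ≈ 15.6°

At the slip threshold, m g sin θ = μ_s · m g cos θ, so tan θ = μ_s.
θ_max = arctan(0.28) = 15.6°.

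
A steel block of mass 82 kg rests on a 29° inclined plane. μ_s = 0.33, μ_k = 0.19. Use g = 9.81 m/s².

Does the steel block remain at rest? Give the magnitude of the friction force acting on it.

f ≈ 134 N

N = m g cos θ = 704 N.
Down-slope weight component: m g sin θ = 390 N.
μ_s N = 232 N.
390 > 232 N, so it slides; kinetic friction f = μ_k N = 0.19×704 = 134 N.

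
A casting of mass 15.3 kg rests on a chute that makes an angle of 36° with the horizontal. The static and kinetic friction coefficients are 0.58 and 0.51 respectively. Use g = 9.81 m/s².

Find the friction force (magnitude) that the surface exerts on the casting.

f ≈ 61.9 N (up the incline)

Perpendicular to the surface, N = m g cos θ = 15.3·9.81·cos 36° = 121.4 N.
Along the slope the weight component is m g sin θ = 88.22 N; friction must supply exactly this, acting up-slope.
Maximum static friction available: μ_s N = 0.58 × 121.4 = 70.43 N.
Since |88.22| > 70.43 N, static friction cannot hold it; the casting slides down the incline and kinetic friction applies: f = μ_k N = 0.51 × 121.4 = 61.9 N.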